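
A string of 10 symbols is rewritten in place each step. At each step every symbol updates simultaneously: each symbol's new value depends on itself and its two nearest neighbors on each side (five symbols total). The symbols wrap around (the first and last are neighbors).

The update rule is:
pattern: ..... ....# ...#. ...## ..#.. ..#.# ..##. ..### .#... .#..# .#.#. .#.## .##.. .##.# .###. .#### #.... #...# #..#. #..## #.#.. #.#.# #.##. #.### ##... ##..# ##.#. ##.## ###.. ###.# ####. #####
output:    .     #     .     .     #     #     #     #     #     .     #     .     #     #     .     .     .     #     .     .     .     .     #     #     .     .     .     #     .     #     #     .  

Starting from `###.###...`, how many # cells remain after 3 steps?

#.###...#.
..#...#.##
..###.#.##
count of #: 6

6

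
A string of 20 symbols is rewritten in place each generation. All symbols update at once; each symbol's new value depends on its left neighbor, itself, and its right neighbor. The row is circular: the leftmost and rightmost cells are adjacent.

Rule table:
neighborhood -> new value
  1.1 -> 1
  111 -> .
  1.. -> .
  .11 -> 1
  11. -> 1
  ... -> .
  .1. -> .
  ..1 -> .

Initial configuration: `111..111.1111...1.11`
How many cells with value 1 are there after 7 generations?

generation 1: ..1..1.111..1....11.
generation 2: ......11.1.......11.
generation 3: ......111........11.
generation 4: ......1.1........11.
generation 5: .......1.........11.
generation 6: .................11.
generation 7: .................11.
count of 1: 2

2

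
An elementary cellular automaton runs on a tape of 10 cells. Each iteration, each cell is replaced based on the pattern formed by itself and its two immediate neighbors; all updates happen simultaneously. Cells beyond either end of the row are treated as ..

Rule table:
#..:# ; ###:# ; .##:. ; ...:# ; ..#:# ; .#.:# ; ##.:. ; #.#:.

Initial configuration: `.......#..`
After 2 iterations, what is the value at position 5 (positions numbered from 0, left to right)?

#

##########
.########.
position 5 holds #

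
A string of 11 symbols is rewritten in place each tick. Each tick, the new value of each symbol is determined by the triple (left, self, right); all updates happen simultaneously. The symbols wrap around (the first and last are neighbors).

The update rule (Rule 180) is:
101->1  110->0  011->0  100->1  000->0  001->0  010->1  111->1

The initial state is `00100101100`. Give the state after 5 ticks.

00100011011

tick 1: 00110110010
tick 2: 00001001011
tick 3: 10001101100
tick 4: 11000010010
tick 5: 00100011011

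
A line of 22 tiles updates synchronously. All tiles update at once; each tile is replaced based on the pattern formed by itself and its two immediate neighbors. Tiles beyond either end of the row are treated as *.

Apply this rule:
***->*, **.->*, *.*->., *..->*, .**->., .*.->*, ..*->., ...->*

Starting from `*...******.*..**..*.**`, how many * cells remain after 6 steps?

***..*****.**..**.*..*
****..****..**..*.**..
*****..****..**.*..**.
******..****..*.**..*.
*******..****.*..**.*.
********..***.**..*.*.
count of *: 15

15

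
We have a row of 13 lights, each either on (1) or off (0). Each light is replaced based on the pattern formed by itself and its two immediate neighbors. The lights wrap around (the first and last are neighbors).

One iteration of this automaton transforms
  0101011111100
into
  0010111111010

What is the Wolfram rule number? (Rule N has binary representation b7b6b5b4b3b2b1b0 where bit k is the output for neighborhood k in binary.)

position 6: 111 → 1  (bit 7 = 1)
position 10: 110 → 0  (bit 6 = 0)
position 2: 101 → 1  (bit 5 = 1)
position 11: 100 → 1  (bit 4 = 1)
position 5: 011 → 1  (bit 3 = 1)
position 1: 010 → 0  (bit 2 = 0)
position 0: 001 → 0  (bit 1 = 0)
position 12: 000 → 0  (bit 0 = 0)
bits b7..b0 = 10111000 = 184

184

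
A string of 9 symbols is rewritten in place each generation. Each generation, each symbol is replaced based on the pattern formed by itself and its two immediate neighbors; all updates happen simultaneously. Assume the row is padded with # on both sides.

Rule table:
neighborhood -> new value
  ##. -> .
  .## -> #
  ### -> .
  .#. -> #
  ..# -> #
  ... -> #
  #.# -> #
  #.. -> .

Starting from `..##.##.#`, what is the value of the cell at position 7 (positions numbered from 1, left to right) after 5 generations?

.##.##.##
##.##.##.
..##.##.#  (repeats generation 0; period 3)
generation 5: ##.##.##.
position 7 holds #

#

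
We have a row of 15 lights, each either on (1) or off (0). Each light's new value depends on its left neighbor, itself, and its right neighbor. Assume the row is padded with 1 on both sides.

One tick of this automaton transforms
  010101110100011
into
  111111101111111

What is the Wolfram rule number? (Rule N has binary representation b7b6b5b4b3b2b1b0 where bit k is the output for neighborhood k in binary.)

191

position 6: 111 → 1  (bit 7 = 1)
position 7: 110 → 0  (bit 6 = 0)
position 0: 101 → 1  (bit 5 = 1)
position 10: 100 → 1  (bit 4 = 1)
position 5: 011 → 1  (bit 3 = 1)
position 1: 010 → 1  (bit 2 = 1)
position 12: 001 → 1  (bit 1 = 1)
position 11: 000 → 1  (bit 0 = 1)
bits b7..b0 = 10111111 = 191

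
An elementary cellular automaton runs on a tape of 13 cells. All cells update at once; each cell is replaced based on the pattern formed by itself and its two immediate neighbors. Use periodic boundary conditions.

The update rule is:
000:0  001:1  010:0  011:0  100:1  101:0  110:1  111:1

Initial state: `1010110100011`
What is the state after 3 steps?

0111000110001

step 1: 1000010010101
step 2: 1100101100000
step 3: 0111000110001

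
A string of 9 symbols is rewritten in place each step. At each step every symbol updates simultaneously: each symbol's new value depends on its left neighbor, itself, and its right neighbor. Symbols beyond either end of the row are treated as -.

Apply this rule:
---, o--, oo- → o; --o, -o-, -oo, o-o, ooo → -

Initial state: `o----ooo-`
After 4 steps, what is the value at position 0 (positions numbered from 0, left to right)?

-

-ooo---oo
---ooo--o
oo---oo--
-ooo--ooo
position 0 holds -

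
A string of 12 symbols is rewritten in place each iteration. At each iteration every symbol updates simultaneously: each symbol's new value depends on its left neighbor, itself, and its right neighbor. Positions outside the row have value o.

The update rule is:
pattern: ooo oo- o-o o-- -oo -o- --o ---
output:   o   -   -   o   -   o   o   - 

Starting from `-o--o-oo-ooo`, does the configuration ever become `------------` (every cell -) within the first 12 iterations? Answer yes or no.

-oooo-----oo
--oo-o---o-o
oo---oo-oo--
o-o-o-----oo
--o-oo---o-o
ooo---o-oo--
oo-o-oo---oo
o--o---o-o-o
-oooo-oo-o--
--oo-----ooo
oo--o---o-oo
o-oooo-oo--o
iteration 12 is o-oooo-oo--o, still not uniform -

no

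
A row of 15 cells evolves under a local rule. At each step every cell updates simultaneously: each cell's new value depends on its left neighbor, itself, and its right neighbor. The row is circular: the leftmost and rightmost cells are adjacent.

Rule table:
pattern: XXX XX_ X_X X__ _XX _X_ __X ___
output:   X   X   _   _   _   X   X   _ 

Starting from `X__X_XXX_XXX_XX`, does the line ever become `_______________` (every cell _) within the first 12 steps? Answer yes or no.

no

X_XX__XX__XX__X
X__X_X_X_X_X_X_
X_XX_X_X_X_X_X_
X__X_X_X_X_X_X_  (repeats step 2; period 2)
step 12: X__X_X_X_X_X_X_
step 12 is X__X_X_X_X_X_X_, still not uniform _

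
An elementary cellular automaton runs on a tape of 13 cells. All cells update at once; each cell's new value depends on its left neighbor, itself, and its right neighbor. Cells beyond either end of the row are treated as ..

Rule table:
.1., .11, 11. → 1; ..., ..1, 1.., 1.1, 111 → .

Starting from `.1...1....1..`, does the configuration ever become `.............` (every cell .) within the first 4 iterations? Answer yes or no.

no

.1...1....1..  (fixed point — unchanged through iteration 4)
iteration 4 is .1...1....1.., still not uniform .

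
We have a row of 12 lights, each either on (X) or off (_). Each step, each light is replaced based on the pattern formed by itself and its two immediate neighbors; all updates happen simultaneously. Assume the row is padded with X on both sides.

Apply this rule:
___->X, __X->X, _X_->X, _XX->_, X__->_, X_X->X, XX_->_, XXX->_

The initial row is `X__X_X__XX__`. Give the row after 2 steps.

step 1: __XXXX_X___X
step 2: _X____XX_XX_

_X____XX_XX_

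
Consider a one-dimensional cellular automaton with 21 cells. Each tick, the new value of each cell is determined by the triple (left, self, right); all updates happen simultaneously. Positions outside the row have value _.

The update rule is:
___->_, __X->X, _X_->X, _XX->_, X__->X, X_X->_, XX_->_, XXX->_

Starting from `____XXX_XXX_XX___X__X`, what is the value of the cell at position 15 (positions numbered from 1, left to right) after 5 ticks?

_

tick 1: ___X__________X_XXXXX
tick 2: __XXX________XX______
tick 3: _X___X______X__X_____
tick 4: XXX_XXX____XXXXXX____
tick 5: _______X__X______X___
position 15 holds _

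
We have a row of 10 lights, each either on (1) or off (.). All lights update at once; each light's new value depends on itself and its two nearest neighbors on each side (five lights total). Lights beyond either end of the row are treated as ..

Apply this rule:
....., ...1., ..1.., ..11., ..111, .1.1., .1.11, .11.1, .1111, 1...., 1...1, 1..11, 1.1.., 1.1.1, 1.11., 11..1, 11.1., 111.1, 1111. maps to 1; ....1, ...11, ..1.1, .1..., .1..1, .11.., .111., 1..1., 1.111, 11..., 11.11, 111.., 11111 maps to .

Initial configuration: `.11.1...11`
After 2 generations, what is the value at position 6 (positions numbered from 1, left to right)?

.1111.1.1.
.11111111.
position 6 holds 1

1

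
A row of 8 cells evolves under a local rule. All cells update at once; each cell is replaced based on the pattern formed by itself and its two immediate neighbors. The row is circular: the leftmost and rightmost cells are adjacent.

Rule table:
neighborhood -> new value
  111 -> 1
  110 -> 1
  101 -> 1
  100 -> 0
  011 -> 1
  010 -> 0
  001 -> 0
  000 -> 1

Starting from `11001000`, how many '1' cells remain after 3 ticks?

tick 1: 11000010
tick 2: 11011001
tick 3: 11111001
count of 1: 6

6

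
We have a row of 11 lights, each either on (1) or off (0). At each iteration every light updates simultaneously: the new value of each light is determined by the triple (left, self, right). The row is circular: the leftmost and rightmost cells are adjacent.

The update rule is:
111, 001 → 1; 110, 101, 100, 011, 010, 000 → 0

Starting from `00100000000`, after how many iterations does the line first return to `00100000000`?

01000000000
10000000000
00000000001
00000000010
00000000100
00000001000
00000010000
00000100000
00001000000
00010000000
00100000000

11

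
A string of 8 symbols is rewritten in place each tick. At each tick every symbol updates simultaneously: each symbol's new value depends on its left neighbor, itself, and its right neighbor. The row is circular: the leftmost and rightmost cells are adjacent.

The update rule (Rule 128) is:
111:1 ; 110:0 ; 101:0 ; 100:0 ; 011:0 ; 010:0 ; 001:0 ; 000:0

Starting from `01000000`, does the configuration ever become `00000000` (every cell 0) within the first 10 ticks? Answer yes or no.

yes

00000000
all cells are 0 at tick 1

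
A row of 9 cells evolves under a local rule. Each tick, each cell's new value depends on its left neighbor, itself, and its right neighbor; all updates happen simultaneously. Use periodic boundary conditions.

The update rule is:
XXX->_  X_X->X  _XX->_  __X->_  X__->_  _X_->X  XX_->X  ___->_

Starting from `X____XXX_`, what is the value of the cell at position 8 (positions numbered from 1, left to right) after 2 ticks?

_

X______XX
X________
position 8 holds _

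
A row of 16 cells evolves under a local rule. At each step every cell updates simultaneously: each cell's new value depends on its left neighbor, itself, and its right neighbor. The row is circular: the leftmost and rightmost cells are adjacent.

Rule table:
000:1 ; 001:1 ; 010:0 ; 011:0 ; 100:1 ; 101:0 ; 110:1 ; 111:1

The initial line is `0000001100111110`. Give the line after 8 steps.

0011111111110011

step 1: 1111110111011111
step 2: 1111110011001111
step 3: 1111111101110111
step 4: 1111111100110011
step 5: 1111111111011101
step 6: 1111111111001100
step 7: 0111111111110111
step 8: 0011111111110011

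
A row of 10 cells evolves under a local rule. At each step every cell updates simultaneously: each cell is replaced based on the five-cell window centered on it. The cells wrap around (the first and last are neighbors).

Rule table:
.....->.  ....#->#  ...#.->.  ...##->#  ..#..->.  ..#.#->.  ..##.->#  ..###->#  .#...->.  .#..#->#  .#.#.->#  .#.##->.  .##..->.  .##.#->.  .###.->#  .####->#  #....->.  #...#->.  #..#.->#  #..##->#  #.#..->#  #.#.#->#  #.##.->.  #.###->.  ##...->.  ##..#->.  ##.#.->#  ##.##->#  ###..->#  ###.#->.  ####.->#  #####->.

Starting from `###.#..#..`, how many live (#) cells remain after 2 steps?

6

##.####.##
#.#.##.#.#
count of #: 6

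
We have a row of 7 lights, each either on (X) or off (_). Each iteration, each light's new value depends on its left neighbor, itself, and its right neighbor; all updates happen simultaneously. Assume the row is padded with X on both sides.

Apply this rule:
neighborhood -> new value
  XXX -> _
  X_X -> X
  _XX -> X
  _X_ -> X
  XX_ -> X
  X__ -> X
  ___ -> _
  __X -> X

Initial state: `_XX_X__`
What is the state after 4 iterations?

iteration 1: XXXXXXX
iteration 2: _______
iteration 3: X_____X
iteration 4: XX___XX

XX___XX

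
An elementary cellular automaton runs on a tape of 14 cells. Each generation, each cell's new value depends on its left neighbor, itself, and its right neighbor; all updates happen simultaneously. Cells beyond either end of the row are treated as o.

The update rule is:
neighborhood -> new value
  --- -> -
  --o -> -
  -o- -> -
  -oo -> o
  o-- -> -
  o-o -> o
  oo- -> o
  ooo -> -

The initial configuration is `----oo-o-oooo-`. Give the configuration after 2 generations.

----o-oooo--o-

----ooo-oo--oo
----o-oooo--o-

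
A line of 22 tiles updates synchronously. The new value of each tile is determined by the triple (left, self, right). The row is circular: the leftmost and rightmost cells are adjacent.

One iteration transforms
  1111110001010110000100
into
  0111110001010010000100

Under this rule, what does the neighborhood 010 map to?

1

At position 9 the neighborhood is 010; the next row has 1 there.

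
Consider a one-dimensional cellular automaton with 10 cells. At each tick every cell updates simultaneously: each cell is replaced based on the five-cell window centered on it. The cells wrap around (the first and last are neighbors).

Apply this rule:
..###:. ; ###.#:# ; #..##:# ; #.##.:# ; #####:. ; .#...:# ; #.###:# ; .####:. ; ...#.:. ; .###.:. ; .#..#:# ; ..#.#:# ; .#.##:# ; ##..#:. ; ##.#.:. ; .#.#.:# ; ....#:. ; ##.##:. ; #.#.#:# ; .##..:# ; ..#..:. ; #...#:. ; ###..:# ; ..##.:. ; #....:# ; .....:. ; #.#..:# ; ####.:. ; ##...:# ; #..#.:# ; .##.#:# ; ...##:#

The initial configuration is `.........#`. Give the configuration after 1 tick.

##........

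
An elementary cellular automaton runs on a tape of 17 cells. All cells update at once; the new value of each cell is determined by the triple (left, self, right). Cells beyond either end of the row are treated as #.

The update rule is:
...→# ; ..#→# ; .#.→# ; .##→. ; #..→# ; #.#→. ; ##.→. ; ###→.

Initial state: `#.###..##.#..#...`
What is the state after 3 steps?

.....##...#######

.....##...#######
#####..###.......
.....##...#######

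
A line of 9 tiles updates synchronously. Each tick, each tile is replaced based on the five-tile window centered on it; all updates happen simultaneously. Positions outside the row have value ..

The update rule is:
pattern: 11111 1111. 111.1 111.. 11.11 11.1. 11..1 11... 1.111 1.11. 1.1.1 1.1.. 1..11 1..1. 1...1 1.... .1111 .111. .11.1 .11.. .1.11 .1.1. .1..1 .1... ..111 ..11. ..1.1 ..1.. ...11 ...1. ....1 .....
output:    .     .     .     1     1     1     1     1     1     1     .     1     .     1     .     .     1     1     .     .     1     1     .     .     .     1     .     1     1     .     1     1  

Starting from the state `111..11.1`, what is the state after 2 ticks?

.111.1.11
1.1.1.11.

1.1.1.11.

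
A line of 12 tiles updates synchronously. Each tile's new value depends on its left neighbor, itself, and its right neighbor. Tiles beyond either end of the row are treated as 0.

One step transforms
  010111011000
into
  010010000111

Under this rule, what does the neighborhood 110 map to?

0

At position 5 the neighborhood is 110; the next row has 0 there.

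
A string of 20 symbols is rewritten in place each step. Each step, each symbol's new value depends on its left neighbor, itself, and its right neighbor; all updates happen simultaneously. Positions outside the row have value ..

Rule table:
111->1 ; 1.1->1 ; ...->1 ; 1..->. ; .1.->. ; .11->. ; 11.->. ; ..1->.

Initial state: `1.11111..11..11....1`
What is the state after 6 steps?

.11..1111......11..1

.1.111..........11..
..1.1..11111111....1
1..1....111111..11..
.....11..1111......1
1111......11..1111..
.11..1111......11..1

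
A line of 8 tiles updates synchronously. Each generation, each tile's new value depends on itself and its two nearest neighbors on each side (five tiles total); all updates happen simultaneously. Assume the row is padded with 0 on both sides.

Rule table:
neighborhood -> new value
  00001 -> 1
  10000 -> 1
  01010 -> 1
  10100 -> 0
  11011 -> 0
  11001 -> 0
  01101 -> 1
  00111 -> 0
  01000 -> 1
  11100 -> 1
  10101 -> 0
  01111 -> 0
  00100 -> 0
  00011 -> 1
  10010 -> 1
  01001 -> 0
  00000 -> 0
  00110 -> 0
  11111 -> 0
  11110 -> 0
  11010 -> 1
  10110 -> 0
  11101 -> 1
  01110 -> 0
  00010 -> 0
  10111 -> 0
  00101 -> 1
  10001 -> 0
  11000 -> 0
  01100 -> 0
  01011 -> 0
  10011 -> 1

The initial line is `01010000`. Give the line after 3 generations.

11011100

01101100
10100001
11011100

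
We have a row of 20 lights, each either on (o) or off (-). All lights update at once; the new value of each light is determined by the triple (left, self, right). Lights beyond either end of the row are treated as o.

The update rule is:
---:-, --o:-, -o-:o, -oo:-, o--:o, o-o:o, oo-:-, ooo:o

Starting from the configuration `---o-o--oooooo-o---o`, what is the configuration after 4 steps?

oo-o---o-o---ooooo-o

step 1: o--oooo--oooo-ooo---
step 2: -o--oo-o--oo-o-o-o--
step 3: ooo---ooo---ooooooo-
step 4: oo-o---o-o---ooooo-o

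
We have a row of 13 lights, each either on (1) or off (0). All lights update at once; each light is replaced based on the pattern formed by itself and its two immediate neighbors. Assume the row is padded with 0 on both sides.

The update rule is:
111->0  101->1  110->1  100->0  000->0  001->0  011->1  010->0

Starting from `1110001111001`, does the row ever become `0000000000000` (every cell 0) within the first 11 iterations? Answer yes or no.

yes

1010001001000
0100000000000
0000000000000
all cells are 0 at iteration 3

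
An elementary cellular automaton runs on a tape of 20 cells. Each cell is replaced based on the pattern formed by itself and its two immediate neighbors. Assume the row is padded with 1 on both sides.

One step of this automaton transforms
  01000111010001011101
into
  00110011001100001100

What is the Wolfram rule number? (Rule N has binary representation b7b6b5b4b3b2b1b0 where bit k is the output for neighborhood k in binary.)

position 6: 111 → 1  (bit 7 = 1)
position 7: 110 → 1  (bit 6 = 1)
position 0: 101 → 0  (bit 5 = 0)
position 2: 100 → 1  (bit 4 = 1)
position 5: 011 → 0  (bit 3 = 0)
position 1: 010 → 0  (bit 2 = 0)
position 4: 001 → 0  (bit 1 = 0)
position 3: 000 → 1  (bit 0 = 1)
bits b7..b0 = 11010001 = 209

209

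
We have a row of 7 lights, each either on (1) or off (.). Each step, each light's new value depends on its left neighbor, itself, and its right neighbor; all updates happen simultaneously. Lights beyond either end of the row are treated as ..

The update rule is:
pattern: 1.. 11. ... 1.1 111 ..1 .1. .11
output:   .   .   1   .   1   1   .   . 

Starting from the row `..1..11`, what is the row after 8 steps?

...1..1

11..1..
...1..1
111..1.
.1..1..
1..1..1
..1..1.
11..1..  (repeats step 1; period 6)
step 8: ...1..1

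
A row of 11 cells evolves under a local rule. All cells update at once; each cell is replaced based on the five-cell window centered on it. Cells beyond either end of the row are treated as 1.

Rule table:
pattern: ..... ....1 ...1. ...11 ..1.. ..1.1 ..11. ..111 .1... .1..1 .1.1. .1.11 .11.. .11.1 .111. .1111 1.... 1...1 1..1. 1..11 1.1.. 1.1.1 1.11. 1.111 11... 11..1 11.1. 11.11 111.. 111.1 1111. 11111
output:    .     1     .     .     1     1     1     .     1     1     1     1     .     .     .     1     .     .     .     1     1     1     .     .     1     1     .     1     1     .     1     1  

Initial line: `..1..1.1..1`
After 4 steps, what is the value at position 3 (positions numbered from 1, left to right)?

.

1.11.11111.
.1..1.111.1
.11.11...1.
1..1..1..11
position 3 holds .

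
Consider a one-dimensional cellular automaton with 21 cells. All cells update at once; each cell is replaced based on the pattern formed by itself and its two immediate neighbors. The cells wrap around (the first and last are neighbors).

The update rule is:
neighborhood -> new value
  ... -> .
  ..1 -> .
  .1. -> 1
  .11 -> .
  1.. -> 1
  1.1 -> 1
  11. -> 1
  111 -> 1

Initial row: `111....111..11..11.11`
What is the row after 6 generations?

.11.11111....111..11.

1111....111..11..11.1
11111....111..11..11.
.11111....111..11..11
1.11111....111..11..1
11.11111....111..11..
.11.11111....111..11.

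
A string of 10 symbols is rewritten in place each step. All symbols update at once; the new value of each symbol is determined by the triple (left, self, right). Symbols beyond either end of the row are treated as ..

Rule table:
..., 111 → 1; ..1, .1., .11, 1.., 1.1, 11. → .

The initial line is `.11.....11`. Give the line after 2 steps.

111..1..11

....111...
111..1..11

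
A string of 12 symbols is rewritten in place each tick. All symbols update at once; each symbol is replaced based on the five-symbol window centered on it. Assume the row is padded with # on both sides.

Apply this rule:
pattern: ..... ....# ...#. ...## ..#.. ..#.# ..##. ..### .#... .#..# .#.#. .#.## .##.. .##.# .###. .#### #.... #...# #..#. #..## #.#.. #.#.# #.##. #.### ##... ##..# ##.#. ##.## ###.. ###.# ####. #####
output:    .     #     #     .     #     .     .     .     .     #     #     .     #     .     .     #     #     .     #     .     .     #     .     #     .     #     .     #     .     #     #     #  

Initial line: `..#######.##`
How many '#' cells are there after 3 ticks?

8

#..#########
.#..########
..#..#######
count of #: 8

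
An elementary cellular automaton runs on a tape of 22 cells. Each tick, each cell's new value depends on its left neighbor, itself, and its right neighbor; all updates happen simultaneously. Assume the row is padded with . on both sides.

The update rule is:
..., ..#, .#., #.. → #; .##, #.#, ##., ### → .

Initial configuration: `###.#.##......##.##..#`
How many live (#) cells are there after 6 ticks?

tick 1: ....#...######.....###
tick 2: ########......#####...
tick 3: ........######.....###
tick 4: ########......#####...  (repeats tick 2; period 2)
tick 6: ########......#####...
count of #: 13

13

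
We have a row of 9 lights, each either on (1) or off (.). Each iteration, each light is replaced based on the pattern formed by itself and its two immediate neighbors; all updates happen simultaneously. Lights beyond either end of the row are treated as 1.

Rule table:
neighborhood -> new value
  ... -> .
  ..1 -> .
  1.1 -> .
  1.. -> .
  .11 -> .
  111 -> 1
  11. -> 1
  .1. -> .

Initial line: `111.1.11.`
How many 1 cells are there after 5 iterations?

3

111....1.
111......
111......  (fixed point — unchanged through iteration 5)
count of 1: 3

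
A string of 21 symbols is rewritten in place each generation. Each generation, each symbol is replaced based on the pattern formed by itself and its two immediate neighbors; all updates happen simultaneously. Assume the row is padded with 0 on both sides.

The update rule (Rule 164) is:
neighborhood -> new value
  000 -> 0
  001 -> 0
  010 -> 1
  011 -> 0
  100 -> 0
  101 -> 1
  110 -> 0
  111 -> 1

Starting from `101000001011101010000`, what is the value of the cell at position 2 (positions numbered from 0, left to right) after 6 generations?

generation 1: 111000001101011110000
generation 2: 010000000011101100000
generation 3: 010000000001010000000
generation 4: 010000000001110000000
generation 5: 010000000000100000000
generation 6: 010000000000100000000
position 2 holds 0

0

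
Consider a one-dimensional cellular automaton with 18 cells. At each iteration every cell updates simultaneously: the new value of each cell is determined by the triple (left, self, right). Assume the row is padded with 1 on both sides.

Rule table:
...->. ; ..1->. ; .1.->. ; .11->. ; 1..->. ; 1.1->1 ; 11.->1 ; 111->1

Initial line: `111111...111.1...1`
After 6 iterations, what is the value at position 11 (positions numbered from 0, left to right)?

.

111111....111.....
111111.....11.....
111111......1.....
111111............
111111............  (fixed point — unchanged through iteration 6)
position 11 holds .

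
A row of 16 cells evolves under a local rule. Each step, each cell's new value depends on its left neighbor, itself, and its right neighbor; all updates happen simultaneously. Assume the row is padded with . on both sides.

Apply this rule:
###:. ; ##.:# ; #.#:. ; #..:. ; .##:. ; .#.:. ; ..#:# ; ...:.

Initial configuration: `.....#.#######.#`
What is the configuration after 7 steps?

.......#........

....#........#..
...#........#...
..#........#....
.#........#.....
#........#......
........#.......
.......#........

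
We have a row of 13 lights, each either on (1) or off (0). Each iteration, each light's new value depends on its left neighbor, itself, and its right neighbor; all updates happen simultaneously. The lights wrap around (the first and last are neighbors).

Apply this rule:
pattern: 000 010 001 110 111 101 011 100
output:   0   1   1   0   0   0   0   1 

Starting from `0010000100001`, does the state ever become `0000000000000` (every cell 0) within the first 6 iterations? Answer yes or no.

no

1111001110011
0000110001100
0001001010010
0011111011111
1100000000000
0010000000001
iteration 6 is 0010000000001, still not uniform 0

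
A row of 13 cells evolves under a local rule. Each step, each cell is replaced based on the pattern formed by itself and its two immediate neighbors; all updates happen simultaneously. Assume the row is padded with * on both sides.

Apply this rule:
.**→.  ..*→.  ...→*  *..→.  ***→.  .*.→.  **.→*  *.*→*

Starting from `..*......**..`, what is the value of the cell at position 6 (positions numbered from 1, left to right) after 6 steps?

*

....****..*..
.**....*.....
*.*.**...***.
**.*.*.*...**
.**.*.*..*...
*.**.*.....*.
position 6 holds *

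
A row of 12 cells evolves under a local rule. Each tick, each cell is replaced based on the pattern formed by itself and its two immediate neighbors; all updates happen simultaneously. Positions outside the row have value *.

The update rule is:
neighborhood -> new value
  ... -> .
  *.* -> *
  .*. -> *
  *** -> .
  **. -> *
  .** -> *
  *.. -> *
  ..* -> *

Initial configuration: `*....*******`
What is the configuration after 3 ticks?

**....**..**

**..**......
.******....*
**....**..**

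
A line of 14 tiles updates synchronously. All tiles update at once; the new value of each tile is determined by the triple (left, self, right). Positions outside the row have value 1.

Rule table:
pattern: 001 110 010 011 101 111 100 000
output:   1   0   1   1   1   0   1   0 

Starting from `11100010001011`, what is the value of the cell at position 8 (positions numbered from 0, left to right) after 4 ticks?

0

tick 1: 00010111011110
tick 2: 10111100110001
tick 3: 01100011101011
tick 4: 11010110011110
position 8 holds 0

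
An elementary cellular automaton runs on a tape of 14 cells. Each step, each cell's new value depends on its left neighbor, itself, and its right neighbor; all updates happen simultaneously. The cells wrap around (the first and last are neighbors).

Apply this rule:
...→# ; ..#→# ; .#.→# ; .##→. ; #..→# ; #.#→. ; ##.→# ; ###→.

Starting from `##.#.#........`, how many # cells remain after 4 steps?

2

.#.#.#########
.#.#.........#
.#.###########
.#...........#
count of #: 2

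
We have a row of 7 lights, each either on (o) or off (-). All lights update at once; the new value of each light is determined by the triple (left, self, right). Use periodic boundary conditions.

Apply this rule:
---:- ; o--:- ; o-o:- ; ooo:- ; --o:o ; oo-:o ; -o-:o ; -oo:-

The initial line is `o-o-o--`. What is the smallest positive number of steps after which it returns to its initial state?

2

o-o-o-o
o-o-o--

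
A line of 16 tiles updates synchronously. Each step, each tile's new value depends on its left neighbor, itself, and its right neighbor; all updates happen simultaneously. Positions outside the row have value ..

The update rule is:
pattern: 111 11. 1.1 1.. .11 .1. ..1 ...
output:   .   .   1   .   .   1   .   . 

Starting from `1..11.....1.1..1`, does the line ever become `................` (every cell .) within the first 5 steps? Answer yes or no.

no

1.........111..1
1..............1
1..............1  (fixed point — unchanged through step 5)
step 5 is 1..............1, still not uniform .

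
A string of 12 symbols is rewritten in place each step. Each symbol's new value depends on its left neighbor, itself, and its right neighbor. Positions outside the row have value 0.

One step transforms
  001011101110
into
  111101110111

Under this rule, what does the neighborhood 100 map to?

At position 11 the neighborhood is 100; the next row has 1 there.

1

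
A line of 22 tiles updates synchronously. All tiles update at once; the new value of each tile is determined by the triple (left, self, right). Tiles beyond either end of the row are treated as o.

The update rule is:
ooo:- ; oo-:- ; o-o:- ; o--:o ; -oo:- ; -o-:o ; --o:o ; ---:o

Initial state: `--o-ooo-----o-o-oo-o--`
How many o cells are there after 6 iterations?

iteration 1: ooo----oooooo-o----ooo
iteration 2: ---oooo-------ooooo---
iteration 3: ooo----ooooooo-----ooo
iteration 4: ---oooo-------ooooo---  (repeats iteration 2; period 2)
iteration 6: ---oooo-------ooooo---
count of o: 9

9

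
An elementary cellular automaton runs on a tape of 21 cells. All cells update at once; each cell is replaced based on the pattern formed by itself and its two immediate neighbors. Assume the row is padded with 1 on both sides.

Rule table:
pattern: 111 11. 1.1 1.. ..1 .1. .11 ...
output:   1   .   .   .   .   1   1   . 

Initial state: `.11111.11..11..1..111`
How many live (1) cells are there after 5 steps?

.1111..1...1...1..111
.111...1...1...1..111
.11....1...1...1..111
.1.....1...1...1..111
.1.....1...1...1..111
count of 1: 7

7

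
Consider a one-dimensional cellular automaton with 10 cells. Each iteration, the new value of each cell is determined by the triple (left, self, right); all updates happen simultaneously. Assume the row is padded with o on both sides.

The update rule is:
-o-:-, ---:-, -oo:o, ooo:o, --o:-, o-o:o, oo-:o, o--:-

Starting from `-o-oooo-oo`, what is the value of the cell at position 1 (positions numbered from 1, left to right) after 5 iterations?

o

iteration 1: o-oooooooo
iteration 2: oooooooooo
iteration 3: oooooooooo  (fixed point — unchanged through iteration 5)
position 1 holds o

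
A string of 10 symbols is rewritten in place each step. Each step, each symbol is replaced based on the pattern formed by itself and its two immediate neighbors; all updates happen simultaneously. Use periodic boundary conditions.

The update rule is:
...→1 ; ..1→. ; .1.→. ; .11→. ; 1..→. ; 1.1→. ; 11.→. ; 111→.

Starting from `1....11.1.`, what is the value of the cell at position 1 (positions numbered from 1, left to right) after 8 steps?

1

..11......
1....11111
..11......  (repeats step 1; period 2)
step 8: 1....11111
position 1 holds 1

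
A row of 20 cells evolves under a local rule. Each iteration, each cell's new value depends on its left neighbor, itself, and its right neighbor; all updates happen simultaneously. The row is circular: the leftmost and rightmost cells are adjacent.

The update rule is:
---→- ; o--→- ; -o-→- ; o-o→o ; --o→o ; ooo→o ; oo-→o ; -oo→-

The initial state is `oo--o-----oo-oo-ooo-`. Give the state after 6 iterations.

o---o-o-o-o-o-o-oo-o

-o-o-----o-oo-oo-ooo
o-o-----o-o-oo-oo-oo
oo-----o-o-o-oo-oo-o
oo----o-o-o-o-oo-oo-
-o---o-o-o-o-o-oo-oo
o---o-o-o-o-o-o-oo-o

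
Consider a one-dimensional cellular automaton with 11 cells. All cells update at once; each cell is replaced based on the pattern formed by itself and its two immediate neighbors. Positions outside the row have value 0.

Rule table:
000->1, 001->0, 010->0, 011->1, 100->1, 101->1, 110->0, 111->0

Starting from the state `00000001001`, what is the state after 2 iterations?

10000010011

iteration 1: 11111100100
iteration 2: 10000010011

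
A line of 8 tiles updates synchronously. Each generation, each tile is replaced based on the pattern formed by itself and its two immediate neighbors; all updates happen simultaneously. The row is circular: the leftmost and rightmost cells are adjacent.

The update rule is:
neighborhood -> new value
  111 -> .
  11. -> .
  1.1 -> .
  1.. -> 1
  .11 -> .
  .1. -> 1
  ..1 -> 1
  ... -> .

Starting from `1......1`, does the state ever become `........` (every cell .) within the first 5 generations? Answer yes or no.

no

generation 1: .1....1.
generation 2: 111..111
generation 3: ...11...
generation 4: ..1..1..
generation 5: .111111.
generation 5 is .111111., still not uniform .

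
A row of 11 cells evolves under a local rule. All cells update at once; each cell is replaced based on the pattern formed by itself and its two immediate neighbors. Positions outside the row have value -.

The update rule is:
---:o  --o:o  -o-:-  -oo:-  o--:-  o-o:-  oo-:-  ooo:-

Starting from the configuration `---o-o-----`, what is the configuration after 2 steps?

----ooo----

ooo----oooo
----ooo----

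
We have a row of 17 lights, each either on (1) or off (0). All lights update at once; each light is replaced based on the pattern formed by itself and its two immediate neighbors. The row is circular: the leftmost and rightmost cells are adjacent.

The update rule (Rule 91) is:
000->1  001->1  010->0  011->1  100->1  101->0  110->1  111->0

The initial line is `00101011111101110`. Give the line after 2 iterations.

11000010000101011
01111101111000010

01111101111000010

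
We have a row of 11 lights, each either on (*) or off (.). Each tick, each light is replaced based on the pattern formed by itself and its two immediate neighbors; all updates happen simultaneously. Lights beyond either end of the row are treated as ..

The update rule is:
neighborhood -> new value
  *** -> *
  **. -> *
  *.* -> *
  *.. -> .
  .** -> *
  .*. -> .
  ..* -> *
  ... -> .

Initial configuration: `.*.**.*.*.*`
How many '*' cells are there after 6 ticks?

*.****.*.*.
.******.*..
********...
********...  (fixed point — unchanged through tick 6)
count of *: 8

8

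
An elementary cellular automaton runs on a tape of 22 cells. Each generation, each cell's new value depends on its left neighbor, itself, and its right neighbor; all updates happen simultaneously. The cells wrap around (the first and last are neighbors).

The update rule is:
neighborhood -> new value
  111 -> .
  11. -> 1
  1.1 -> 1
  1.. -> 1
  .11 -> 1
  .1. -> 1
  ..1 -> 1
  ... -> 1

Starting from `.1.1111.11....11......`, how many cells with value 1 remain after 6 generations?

1111..1111111111111111
...1111...............
1111..1111111111111111  (repeats generation 1; period 2)
generation 6: ...1111...............
count of 1: 4

4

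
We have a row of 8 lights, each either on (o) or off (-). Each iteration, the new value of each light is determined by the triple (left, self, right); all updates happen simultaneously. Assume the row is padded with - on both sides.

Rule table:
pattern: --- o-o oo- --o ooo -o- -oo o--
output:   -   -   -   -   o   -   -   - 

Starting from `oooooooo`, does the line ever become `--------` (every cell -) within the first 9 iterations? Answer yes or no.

iteration 1: -oooooo-
iteration 2: --oooo--
iteration 3: ---oo---
iteration 4: --------
all cells are - at iteration 4

yes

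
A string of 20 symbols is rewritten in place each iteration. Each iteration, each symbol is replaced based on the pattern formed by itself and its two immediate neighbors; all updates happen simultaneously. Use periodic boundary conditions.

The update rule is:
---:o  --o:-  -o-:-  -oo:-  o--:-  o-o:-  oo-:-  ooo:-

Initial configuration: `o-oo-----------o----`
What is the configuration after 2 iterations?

-----ooooooooo---oo-
oooo-----------o----

oooo-----------o----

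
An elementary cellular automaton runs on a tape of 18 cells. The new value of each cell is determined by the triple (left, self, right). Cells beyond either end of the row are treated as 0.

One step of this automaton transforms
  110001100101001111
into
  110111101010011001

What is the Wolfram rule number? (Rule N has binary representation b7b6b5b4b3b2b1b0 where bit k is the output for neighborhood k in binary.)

107

position 15: 111 → 0  (bit 7 = 0)
position 1: 110 → 1  (bit 6 = 1)
position 10: 101 → 1  (bit 5 = 1)
position 2: 100 → 0  (bit 4 = 0)
position 0: 011 → 1  (bit 3 = 1)
position 9: 010 → 0  (bit 2 = 0)
position 4: 001 → 1  (bit 1 = 1)
position 3: 000 → 1  (bit 0 = 1)
bits b7..b0 = 01101011 = 107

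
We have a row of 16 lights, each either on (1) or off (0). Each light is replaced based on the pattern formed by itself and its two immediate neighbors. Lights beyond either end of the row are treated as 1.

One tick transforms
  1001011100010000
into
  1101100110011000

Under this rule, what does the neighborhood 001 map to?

At position 2 the neighborhood is 001; the next row has 0 there.

0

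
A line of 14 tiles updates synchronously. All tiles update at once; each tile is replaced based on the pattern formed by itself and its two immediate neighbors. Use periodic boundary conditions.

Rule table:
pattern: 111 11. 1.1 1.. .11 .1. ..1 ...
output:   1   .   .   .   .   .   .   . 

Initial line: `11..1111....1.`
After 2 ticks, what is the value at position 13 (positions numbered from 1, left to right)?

.....11.......
..............
position 13 holds .

.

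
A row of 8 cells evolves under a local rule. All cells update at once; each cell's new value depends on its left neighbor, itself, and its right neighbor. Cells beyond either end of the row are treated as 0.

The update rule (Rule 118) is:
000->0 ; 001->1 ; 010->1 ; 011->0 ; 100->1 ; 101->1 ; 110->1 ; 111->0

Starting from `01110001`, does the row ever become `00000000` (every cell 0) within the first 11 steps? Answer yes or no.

10011011
11101101
00110111
01011001
11101111
00110001
01011011
11101101  (repeats step 2; period 6)
step 11: 11101111
step 11 is 11101111, still not uniform 0

no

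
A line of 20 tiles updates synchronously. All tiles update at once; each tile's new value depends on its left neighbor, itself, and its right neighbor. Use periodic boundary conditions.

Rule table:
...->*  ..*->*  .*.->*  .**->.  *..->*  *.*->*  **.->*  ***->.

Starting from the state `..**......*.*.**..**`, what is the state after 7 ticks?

**.***********.***.*
.**..........**..**.
*.***********.***.**
**..........**..**..
.***********.***.***
*..........**..**..*
***********.***.***.

***********.***.***.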